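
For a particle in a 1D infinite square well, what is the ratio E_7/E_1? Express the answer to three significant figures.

E_n ∝ n², so E_7/E_1 = 7²/1² = 49/1 = 49.0.

49.0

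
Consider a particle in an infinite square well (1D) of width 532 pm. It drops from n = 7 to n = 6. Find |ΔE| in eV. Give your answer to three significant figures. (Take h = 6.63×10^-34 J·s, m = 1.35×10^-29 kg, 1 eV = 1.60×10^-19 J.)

|ΔE| = 1.17 eV

E_1 = h²/(8mL²) = 1.438×10^-20 J.
|ΔE| = |7² − 6²|·E_1 = 13·1.438×10^-20 J = 1.869×10^-19 J = 1.17 eV.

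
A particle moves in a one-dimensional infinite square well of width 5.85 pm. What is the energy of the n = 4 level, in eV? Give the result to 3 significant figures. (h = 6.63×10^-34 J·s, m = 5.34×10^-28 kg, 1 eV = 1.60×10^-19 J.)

E_4 = 301 eV

For an infinite well E_n = n²h²/(8mL²), so E_1 = h²/(8mL²) = (6.63×10^-34)²/(8·5.34×10^-28·(5.85×10^-12 m)²) = 3.007×10^-18 J.
Then E_4 = 4²·E_1 = 16·3.007×10^-18 J = 4.811×10^-17 J.
Converting, E_4 = 4.811×10^-17 J / (1.60×10^-19 J/eV) = 301 eV.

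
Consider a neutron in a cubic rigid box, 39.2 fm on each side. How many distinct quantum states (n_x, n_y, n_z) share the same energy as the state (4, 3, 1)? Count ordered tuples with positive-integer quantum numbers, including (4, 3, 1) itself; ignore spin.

The level has n_x² + n_y² + n_z² = 26. The ordered positive-integer solutions are (1, 3, 4), (1, 4, 3), (3, 1, 4), (3, 4, 1), (4, 1, 3), (4, 3, 1).
That gives 6 states.

degeneracy = 6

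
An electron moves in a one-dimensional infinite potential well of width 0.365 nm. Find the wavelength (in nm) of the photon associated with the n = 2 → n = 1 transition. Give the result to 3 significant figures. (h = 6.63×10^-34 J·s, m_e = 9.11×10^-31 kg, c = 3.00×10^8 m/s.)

λ = 146 nm

E_1 = h²/(8m_eL²) = 4.527×10^-19 J, so ΔE = (2² − 1²)E_1 = 1.358×10^-18 J.
λ = hc/ΔE = (6.63×10^-34·3.00×10^8)/1.358×10^-18 = 1.46×10^-7 m = 146 nm.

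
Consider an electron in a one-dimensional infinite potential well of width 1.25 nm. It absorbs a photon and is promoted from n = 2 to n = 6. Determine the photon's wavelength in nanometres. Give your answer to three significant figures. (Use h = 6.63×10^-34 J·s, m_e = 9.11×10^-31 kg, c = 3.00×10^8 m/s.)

E_1 = h²/(8m_eL²) = 3.860×10^-20 J, so ΔE = (6² − 2²)E_1 = 1.235×10^-18 J.
λ = hc/ΔE = (6.63×10^-34·3.00×10^8)/1.235×10^-18 = 1.61×10^-7 m = 161 nm.

λ = 161 nm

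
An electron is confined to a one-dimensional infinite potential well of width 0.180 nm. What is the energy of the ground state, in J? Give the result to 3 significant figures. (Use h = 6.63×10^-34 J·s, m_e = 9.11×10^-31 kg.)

For an infinite well E_n = n²h²/(8m_eL²), so E_1 = h²/(8m_eL²) = (6.63×10^-34)²/(8·9.11×10^-31·(1.80×10^-10 m)²) = 1.862×10^-18 J.

E_1 = 1.86×10^-18 J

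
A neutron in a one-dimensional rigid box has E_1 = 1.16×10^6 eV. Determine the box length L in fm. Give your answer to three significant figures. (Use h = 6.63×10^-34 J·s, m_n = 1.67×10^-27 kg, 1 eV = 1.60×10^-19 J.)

L = 13.3 fm

From E_n = n²h²/(8m_nL²), L = n·h/√(8m_nE_n).
E_1 = 1.16×10^6 eV = 1.856×10^-13 J, so L = 1·6.63×10^-34/√(8·1.67×10^-27·1.856×10^-13) = 1.33×10^-14 m = 13.3 fm.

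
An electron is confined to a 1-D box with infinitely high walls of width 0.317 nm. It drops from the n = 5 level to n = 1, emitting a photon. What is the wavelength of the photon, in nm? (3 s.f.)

E_1 = h²/(8m_eL²) = 5.995×10^-19 J, so ΔE = (5² − 1²)E_1 = 1.439×10^-17 J.
λ = hc/ΔE = (6.626×10^-34·2.998×10^8)/1.439×10^-17 = 1.38×10^-8 m = 13.8 nm.

λ = 13.8 nm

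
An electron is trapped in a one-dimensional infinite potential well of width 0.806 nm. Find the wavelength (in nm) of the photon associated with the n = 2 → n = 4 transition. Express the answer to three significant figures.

E_1 = h²/(8m_eL²) = 9.274×10^-20 J, so ΔE = (4² − 2²)E_1 = 1.113×10^-18 J.
λ = hc/ΔE = (6.626×10^-34·2.998×10^8)/1.113×10^-18 = 1.78×10^-7 m = 178 nm.

λ = 178 nm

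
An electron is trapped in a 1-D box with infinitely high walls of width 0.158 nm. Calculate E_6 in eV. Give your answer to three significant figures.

For an infinite well E_n = n²h²/(8m_eL²), so E_1 = h²/(8m_eL²) = (6.626×10^-34)²/(8·9.109×10^-31·(1.58×10^-10 m)²) = 2.413×10^-18 J.
Then E_6 = 6²·E_1 = 36·2.413×10^-18 J = 8.687×10^-17 J.
Converting, E_6 = 8.687×10^-17 J / (1.602×10^-19 J/eV) = 542 eV.

E_6 = 542 eV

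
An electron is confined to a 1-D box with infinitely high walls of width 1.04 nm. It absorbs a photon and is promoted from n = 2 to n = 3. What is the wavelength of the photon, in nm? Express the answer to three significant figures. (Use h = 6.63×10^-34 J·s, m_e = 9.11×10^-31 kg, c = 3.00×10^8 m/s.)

E_1 = h²/(8m_eL²) = 5.576×10^-20 J, so ΔE = (3² − 2²)E_1 = 2.788×10^-19 J.
λ = hc/ΔE = (6.63×10^-34·3.00×10^8)/2.788×10^-19 = 7.13×10^-7 m = 713 nm.

λ = 713 nm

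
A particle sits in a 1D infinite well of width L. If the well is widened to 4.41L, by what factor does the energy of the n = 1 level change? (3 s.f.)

0.0514

E_n ∝ 1/L², so the energy scales by 1/4.41² = 0.0514.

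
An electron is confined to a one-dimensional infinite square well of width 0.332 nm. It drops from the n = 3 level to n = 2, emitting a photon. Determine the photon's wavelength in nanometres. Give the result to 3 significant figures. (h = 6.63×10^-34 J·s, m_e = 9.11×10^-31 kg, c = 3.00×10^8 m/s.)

E_1 = h²/(8m_eL²) = 5.472×10^-19 J, so ΔE = (3² − 2²)E_1 = 2.736×10^-18 J.
λ = hc/ΔE = (6.63×10^-34·3.00×10^8)/2.736×10^-18 = 7.27×10^-8 m = 72.7 nm.

λ = 72.7 nm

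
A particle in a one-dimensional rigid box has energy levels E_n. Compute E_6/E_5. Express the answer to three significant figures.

1.44

E_n ∝ n², so E_6/E_5 = 6²/5² = 36/25 = 1.44.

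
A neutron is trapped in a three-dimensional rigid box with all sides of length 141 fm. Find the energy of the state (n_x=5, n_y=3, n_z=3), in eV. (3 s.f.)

E = 4.42×10^5 eV

For a 3D rectangular well E = (h²/8m_n)·Σ n_i²/L_i² = (6.626×10^-34)²/(8·1.675×10^-27) · [5²/(141 fm)² + 3²/(141 fm)² + 3²/(141 fm)²].
Evaluating gives E = 7.086×10^-14 J = 4.42×10^5 eV.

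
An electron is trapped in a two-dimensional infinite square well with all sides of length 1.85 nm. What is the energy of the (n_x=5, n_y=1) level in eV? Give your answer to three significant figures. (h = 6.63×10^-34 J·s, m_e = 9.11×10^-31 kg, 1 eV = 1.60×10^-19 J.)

For a 2D rectangular well E = (h²/8m_e)·Σ n_i²/L_i² = (6.63×10^-34)²/(8·9.11×10^-31) · [5²/(1.85 nm)² + 1²/(1.85 nm)²].
Evaluating gives E = 4.582×10^-19 J = 2.86 eV.

E = 2.86 eV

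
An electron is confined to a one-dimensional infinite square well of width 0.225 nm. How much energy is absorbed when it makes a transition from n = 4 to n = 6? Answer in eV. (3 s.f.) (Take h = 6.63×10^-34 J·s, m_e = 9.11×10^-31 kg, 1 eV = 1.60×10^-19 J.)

|ΔE| = 149 eV

E_1 = h²/(8m_eL²) = 1.191×10^-18 J.
|ΔE| = |4² − 6²|·E_1 = 20·1.191×10^-18 J = 2.382×10^-17 J = 149 eV.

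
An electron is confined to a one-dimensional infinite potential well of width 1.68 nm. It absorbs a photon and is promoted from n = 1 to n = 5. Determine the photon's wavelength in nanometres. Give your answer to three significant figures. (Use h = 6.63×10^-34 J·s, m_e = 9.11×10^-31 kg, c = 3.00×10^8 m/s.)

λ = 388 nm

E_1 = h²/(8m_eL²) = 2.137×10^-20 J, so ΔE = (5² − 1²)E_1 = 5.129×10^-19 J.
λ = hc/ΔE = (6.63×10^-34·3.00×10^8)/5.129×10^-19 = 3.88×10^-7 m = 388 nm.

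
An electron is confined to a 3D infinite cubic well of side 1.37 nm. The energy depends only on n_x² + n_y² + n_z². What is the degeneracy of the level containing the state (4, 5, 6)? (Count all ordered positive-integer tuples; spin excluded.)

The level has n_x² + n_y² + n_z² = 77. The ordered positive-integer solutions are (2, 3, 8), (2, 8, 3), (3, 2, 8), (3, 8, 2), (4, 5, 6), (4, 6, 5), (5, 4, 6), (5, 6, 4), (6, 4, 5), (6, 5, 4), (8, 2, 3), (8, 3, 2).
That gives 12 states.

degeneracy = 12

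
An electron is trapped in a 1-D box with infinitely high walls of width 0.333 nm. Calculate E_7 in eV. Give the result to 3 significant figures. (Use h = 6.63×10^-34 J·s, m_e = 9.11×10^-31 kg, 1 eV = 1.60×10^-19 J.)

E_7 = 167 eV

For an infinite well E_n = n²h²/(8m_eL²), so E_1 = h²/(8m_eL²) = (6.63×10^-34)²/(8·9.11×10^-31·(3.33×10^-10 m)²) = 5.439×10^-19 J.
Then E_7 = 7²·E_1 = 49·5.439×10^-19 J = 2.665×10^-17 J.
Converting, E_7 = 2.665×10^-17 J / (1.60×10^-19 J/eV) = 167 eV.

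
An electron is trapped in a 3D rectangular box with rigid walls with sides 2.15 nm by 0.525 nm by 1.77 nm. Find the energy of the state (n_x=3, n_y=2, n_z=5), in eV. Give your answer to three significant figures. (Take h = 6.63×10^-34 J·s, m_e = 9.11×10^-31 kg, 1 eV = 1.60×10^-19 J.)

For a 3D rectangular well E = (h²/8m_e)·Σ n_i²/L_i² = (6.63×10^-34)²/(8·9.11×10^-31) · [3²/(2.15 nm)² + 2²/(0.525 nm)² + 5²/(1.77 nm)²].
Evaluating gives E = 1.474×10^-18 J = 9.21 eV.

E = 9.21 eV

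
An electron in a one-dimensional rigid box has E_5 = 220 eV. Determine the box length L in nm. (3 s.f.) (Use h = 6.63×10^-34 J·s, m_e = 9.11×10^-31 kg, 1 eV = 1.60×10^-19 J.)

L = 0.207 nm

From E_n = n²h²/(8m_eL²), L = n·h/√(8m_eE_n).
E_5 = 220 eV = 3.520×10^-17 J, so L = 5·6.63×10^-34/√(8·9.11×10^-31·3.520×10^-17) = 2.07×10^-10 m = 0.207 nm.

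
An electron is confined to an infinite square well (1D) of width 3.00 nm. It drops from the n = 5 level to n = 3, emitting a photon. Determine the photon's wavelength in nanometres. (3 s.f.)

λ = 1.85×10^3 nm

E_1 = h²/(8m_eL²) = 6.694×10^-21 J, so ΔE = (5² − 3²)E_1 = 1.071×10^-19 J.
λ = hc/ΔE = (6.626×10^-34·2.998×10^8)/1.071×10^-19 = 1.85×10^-6 m = 1.85×10^3 nm.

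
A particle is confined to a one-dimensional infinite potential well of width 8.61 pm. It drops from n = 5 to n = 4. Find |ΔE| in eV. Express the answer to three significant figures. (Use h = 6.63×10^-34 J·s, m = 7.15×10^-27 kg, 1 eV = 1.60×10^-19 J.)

|ΔE| = 5.83 eV

E_1 = h²/(8mL²) = 1.037×10^-19 J.
|ΔE| = |5² − 4²|·E_1 = 9·1.037×10^-19 J = 9.333×10^-19 J = 5.83 eV.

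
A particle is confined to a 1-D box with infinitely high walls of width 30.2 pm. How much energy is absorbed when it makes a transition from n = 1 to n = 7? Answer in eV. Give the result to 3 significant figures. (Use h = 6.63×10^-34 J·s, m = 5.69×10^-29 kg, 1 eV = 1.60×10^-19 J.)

|ΔE| = 318 eV

E_1 = h²/(8mL²) = 1.059×10^-18 J.
|ΔE| = |1² − 7²|·E_1 = 48·1.059×10^-18 J = 5.083×10^-17 J = 318 eV.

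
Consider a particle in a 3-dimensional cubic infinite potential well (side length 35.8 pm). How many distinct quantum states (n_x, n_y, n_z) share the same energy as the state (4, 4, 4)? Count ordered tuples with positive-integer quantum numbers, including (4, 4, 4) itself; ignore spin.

degeneracy = 1

The level has n_x² + n_y² + n_z² = 48. The ordered positive-integer solutions are (4, 4, 4).
That gives 1 state.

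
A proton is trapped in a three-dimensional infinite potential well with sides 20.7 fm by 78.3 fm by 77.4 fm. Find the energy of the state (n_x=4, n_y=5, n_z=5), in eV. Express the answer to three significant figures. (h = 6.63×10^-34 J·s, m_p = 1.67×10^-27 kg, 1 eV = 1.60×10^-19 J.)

For a 3D rectangular well E = (h²/8m_p)·Σ n_i²/L_i² = (6.63×10^-34)²/(8·1.67×10^-27) · [4²/(20.7 fm)² + 5²/(78.3 fm)² + 5²/(77.4 fm)²].
Evaluating gives E = 1.500×10^-12 J = 9.38×10^6 eV.

E = 9.38×10^6 eV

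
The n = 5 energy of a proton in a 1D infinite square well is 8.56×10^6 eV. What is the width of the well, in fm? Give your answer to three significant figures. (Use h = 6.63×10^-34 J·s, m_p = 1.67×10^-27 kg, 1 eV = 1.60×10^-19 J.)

L = 24.5 fm

From E_n = n²h²/(8m_pL²), L = n·h/√(8m_pE_n).
E_5 = 8.56×10^6 eV = 1.370×10^-12 J, so L = 5·6.63×10^-34/√(8·1.67×10^-27·1.370×10^-12) = 2.45×10^-14 m = 24.5 fm.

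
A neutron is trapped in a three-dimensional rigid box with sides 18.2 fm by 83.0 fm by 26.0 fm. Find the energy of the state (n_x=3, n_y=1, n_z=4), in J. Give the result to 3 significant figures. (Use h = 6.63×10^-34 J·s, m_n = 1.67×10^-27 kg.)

E = 1.68×10^-12 J

For a 3D rectangular well E = (h²/8m_n)·Σ n_i²/L_i² = (6.63×10^-34)²/(8·1.67×10^-27) · [3²/(18.2 fm)² + 1²/(83.0 fm)² + 4²/(26.0 fm)²].
Evaluating gives E = 1.68×10^-12 J.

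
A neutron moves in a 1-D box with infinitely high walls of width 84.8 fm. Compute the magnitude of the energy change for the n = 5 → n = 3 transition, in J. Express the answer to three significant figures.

|ΔE| = 7.29×10^-14 J

E_1 = h²/(8m_nL²) = 4.556×10^-15 J.
|ΔE| = |5² − 3²|·E_1 = 16·4.556×10^-15 J = 7.29×10^-14 J.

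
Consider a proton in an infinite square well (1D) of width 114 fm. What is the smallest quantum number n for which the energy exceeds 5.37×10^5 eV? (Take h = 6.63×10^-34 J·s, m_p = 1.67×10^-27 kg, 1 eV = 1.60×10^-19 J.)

n = 6

E_1 = h²/(8m_pL²) = 2.532×10^-15 J = 1.583×10^4 eV.
Need n² > 5.37×10^5/1.583×10^4 = 33.92, i.e. n > 5.824.
The smallest integer satisfying this is n = 6.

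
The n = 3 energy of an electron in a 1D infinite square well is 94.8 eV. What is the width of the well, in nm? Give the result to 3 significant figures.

From E_n = n²h²/(8m_eL²), L = n·h/√(8m_eE_n).
E_3 = 94.8 eV = 1.519×10^-17 J, so L = 3·6.626×10^-34/√(8·9.109×10^-31·1.519×10^-17) = 1.89×10^-10 m = 0.189 nm.

L = 0.189 nm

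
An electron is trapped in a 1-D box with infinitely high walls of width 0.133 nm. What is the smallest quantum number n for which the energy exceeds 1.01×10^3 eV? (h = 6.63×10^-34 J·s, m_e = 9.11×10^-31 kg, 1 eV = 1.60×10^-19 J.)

n = 7

E_1 = h²/(8m_eL²) = 3.410×10^-18 J = 21.31 eV.
Need n² > 1.01×10^3/21.31 = 47.40, i.e. n > 6.885.
The smallest integer satisfying this is n = 7.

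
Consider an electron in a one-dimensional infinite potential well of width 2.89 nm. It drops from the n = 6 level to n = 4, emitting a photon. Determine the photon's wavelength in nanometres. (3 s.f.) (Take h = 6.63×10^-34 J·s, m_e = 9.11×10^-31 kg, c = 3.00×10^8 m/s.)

λ = 1.38×10^3 nm

E_1 = h²/(8m_eL²) = 7.221×10^-21 J, so ΔE = (6² − 4²)E_1 = 1.444×10^-19 J.
λ = hc/ΔE = (6.63×10^-34·3.00×10^8)/1.444×10^-19 = 1.38×10^-6 m = 1.38×10^3 nm.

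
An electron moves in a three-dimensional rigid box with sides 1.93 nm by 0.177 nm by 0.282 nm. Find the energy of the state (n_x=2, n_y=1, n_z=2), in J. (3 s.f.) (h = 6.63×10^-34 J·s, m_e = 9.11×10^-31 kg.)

E = 5.02×10^-18 J

For a 3D rectangular well E = (h²/8m_e)·Σ n_i²/L_i² = (6.63×10^-34)²/(8·9.11×10^-31) · [2²/(1.93 nm)² + 1²/(0.177 nm)² + 2²/(0.282 nm)²].
Evaluating gives E = 5.02×10^-18 J.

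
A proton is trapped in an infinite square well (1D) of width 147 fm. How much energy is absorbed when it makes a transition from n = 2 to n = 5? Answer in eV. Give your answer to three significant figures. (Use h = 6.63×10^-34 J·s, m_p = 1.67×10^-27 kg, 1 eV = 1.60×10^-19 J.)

E_1 = h²/(8m_pL²) = 1.523×10^-15 J.
|ΔE| = |2² − 5²|·E_1 = 21·1.523×10^-15 J = 3.198×10^-14 J = 2.00×10^5 eV.

|ΔE| = 2.00×10^5 eV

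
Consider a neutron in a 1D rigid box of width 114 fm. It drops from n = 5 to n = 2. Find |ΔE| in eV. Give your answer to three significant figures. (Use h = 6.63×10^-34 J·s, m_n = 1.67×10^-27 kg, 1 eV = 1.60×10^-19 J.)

|ΔE| = 3.32×10^5 eV

E_1 = h²/(8m_nL²) = 2.532×10^-15 J.
|ΔE| = |5² − 2²|·E_1 = 21·2.532×10^-15 J = 5.317×10^-14 J = 3.32×10^5 eV.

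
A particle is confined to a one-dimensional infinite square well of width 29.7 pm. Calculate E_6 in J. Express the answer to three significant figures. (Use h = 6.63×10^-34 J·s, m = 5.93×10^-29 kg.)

For an infinite well E_n = n²h²/(8mL²), so E_1 = h²/(8mL²) = (6.63×10^-34)²/(8·5.93×10^-29·(2.97×10^-11 m)²) = 1.050×10^-18 J.
Then E_6 = 6²·E_1 = 36·1.050×10^-18 J = 3.78×10^-17 J.

E_6 = 3.78×10^-17 J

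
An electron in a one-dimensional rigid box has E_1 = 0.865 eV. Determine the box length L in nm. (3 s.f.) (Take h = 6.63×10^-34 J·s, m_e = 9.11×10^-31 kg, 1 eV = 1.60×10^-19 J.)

L = 0.660 nm

From E_n = n²h²/(8m_eL²), L = n·h/√(8m_eE_n).
E_1 = 0.865 eV = 1.384×10^-19 J, so L = 1·6.63×10^-34/√(8·9.11×10^-31·1.384×10^-19) = 6.60×10^-10 m = 0.660 nm.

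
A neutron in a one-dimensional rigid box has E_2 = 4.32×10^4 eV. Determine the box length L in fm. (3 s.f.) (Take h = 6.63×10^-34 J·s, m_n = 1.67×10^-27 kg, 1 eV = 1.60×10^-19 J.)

L = 138 fm

From E_n = n²h²/(8m_nL²), L = n·h/√(8m_nE_n).
E_2 = 4.32×10^4 eV = 6.912×10^-15 J, so L = 2·6.63×10^-34/√(8·1.67×10^-27·6.912×10^-15) = 1.38×10^-13 m = 138 fm.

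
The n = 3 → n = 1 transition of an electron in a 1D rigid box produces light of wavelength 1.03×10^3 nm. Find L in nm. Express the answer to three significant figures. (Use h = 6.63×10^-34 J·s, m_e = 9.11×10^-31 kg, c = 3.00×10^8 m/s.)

The photon carries ΔE = hc/λ = 6.63×10^-34·3.00×10^8/1.03×10^-6 m = 1.931×10^-19 J.
Since ΔE = (3² − 1²)E_1, E_1 = 2.414×10^-20 J, and L = h/√(8m_eE_1) = 1.58×10^-9 m = 1.58 nm.

L = 1.58 nm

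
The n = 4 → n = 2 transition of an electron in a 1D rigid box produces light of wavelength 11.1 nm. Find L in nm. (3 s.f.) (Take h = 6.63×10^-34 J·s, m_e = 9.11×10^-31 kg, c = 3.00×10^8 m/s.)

The photon carries ΔE = hc/λ = 6.63×10^-34·3.00×10^8/1.11×10^-8 m = 1.792×10^-17 J.
Since ΔE = (4² − 2²)E_1, E_1 = 1.493×10^-18 J, and L = h/√(8m_eE_1) = 2.01×10^-10 m = 0.201 nm.

L = 0.201 nm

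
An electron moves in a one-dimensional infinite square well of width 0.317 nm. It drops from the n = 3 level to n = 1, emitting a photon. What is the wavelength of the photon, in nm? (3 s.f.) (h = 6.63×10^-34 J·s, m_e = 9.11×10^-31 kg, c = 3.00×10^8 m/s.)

E_1 = h²/(8m_eL²) = 6.002×10^-19 J, so ΔE = (3² − 1²)E_1 = 4.802×10^-18 J.
λ = hc/ΔE = (6.63×10^-34·3.00×10^8)/4.802×10^-18 = 4.14×10^-8 m = 41.4 nm.

λ = 41.4 nm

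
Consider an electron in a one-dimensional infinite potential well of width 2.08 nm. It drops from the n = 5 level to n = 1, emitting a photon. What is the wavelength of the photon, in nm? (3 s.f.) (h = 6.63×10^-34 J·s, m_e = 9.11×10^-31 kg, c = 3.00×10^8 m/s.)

E_1 = h²/(8m_eL²) = 1.394×10^-20 J, so ΔE = (5² − 1²)E_1 = 3.346×10^-19 J.
λ = hc/ΔE = (6.63×10^-34·3.00×10^8)/3.346×10^-19 = 5.94×10^-7 m = 594 nm.

λ = 594 nm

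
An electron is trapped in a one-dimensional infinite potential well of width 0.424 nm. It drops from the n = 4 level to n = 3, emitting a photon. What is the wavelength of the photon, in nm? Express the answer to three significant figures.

λ = 84.7 nm

E_1 = h²/(8m_eL²) = 3.351×10^-19 J, so ΔE = (4² − 3²)E_1 = 2.346×10^-18 J.
λ = hc/ΔE = (6.626×10^-34·2.998×10^8)/2.346×10^-18 = 8.47×10^-8 m = 84.7 nm.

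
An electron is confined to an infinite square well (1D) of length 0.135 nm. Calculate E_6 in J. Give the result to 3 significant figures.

E_6 = 1.19×10^-16 J

For an infinite well E_n = n²h²/(8m_eL²), so E_1 = h²/(8m_eL²) = (6.626×10^-34)²/(8·9.109×10^-31·(1.35×10^-10 m)²) = 3.306×10^-18 J.
Then E_6 = 6²·E_1 = 36·3.306×10^-18 J = 1.19×10^-16 J.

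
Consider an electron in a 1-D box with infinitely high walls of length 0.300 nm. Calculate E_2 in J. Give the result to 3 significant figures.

E_2 = 2.68×10^-18 J

For an infinite well E_n = n²h²/(8m_eL²), so E_1 = h²/(8m_eL²) = (6.626×10^-34)²/(8·9.109×10^-31·(3.00×10^-10 m)²) = 6.694×10^-19 J.
Then E_2 = 2²·E_1 = 4·6.694×10^-19 J = 2.68×10^-18 J.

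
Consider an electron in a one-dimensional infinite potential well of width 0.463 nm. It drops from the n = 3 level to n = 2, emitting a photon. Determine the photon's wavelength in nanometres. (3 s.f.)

E_1 = h²/(8m_eL²) = 2.810×10^-19 J, so ΔE = (3² − 2²)E_1 = 1.405×10^-18 J.
λ = hc/ΔE = (6.626×10^-34·2.998×10^8)/1.405×10^-18 = 1.41×10^-7 m = 141 nm.

λ = 141 nm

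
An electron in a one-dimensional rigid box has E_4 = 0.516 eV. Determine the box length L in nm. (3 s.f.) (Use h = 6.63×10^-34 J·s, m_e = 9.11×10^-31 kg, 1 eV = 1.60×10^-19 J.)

L = 3.42 nm

From E_n = n²h²/(8m_eL²), L = n·h/√(8m_eE_n).
E_4 = 0.516 eV = 8.256×10^-20 J, so L = 4·6.63×10^-34/√(8·9.11×10^-31·8.256×10^-20) = 3.42×10^-9 m = 3.42 nm.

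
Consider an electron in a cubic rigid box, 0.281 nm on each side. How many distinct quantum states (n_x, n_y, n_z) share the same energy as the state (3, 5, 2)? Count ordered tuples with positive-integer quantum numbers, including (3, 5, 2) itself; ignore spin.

degeneracy = 9

The level has n_x² + n_y² + n_z² = 38. The ordered positive-integer solutions are (1, 1, 6), (1, 6, 1), (2, 3, 5), (2, 5, 3), (3, 2, 5), (3, 5, 2), (5, 2, 3), (5, 3, 2), (6, 1, 1).
That gives 9 states.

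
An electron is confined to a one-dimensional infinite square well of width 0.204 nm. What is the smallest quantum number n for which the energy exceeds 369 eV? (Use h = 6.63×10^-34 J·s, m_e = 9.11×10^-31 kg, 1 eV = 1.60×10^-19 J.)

E_1 = h²/(8m_eL²) = 1.449×10^-18 J = 9.056 eV.
Need n² > 369/9.056 = 40.75, i.e. n > 6.384.
The smallest integer satisfying this is n = 7.

n = 7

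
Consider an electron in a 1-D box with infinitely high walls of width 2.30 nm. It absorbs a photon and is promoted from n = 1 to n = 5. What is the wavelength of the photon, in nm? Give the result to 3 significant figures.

λ = 727 nm

E_1 = h²/(8m_eL²) = 1.139×10^-20 J, so ΔE = (5² − 1²)E_1 = 2.734×10^-19 J.
λ = hc/ΔE = (6.626×10^-34·2.998×10^8)/2.734×10^-19 = 7.27×10^-7 m = 727 nm.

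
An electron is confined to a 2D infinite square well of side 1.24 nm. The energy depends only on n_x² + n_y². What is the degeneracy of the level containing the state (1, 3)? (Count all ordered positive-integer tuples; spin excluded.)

The level has n_x² + n_y² = 10. The ordered positive-integer solutions are (1, 3), (3, 1).
That gives 2 states.

degeneracy = 2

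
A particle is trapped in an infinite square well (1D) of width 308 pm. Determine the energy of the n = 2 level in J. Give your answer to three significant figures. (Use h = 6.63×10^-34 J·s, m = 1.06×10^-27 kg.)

For an infinite well E_n = n²h²/(8mL²), so E_1 = h²/(8mL²) = (6.63×10^-34)²/(8·1.06×10^-27·(3.08×10^-10 m)²) = 5.464×10^-22 J.
Then E_2 = 2²·E_1 = 4·5.464×10^-22 J = 2.19×10^-21 J.

E_2 = 2.19×10^-21 J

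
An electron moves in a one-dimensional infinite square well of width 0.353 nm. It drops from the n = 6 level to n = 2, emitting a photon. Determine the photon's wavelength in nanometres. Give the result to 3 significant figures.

E_1 = h²/(8m_eL²) = 4.835×10^-19 J, so ΔE = (6² − 2²)E_1 = 1.547×10^-17 J.
λ = hc/ΔE = (6.626×10^-34·2.998×10^8)/1.547×10^-17 = 1.28×10^-8 m = 12.8 nm.

λ = 12.8 nm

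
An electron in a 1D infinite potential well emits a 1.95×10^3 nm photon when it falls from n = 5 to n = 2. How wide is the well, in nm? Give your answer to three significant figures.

L = 3.52 nm

The photon carries ΔE = hc/λ = 6.626×10^-34·2.998×10^8/1.95×10^-6 m = 1.019×10^-19 J.
Since ΔE = (5² − 2²)E_1, E_1 = 4.852×10^-21 J, and L = h/√(8m_eE_1) = 3.52×10^-9 m = 3.52 nm.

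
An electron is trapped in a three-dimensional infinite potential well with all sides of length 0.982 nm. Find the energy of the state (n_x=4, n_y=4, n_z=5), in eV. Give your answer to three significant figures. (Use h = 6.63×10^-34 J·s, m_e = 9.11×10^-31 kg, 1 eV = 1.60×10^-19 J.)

For a 3D rectangular well E = (h²/8m_e)·Σ n_i²/L_i² = (6.63×10^-34)²/(8·9.11×10^-31) · [4²/(0.982 nm)² + 4²/(0.982 nm)² + 5²/(0.982 nm)²].
Evaluating gives E = 3.565×10^-18 J = 22.3 eV.

E = 22.3 eV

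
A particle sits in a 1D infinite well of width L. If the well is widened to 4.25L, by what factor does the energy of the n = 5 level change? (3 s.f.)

E_n ∝ 1/L², so the energy scales by 1/4.25² = 0.0554.

0.0554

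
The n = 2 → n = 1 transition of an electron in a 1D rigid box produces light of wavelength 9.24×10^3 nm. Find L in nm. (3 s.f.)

The photon carries ΔE = hc/λ = 6.626×10^-34·2.998×10^8/9.24×10^-6 m = 2.150×10^-20 J.
Since ΔE = (2² − 1²)E_1, E_1 = 7.167×10^-21 J, and L = h/√(8m_eE_1) = 2.90×10^-9 m = 2.90 nm.

L = 2.90 nm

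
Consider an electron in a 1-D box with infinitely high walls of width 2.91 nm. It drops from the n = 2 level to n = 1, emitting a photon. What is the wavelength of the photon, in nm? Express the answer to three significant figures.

λ = 9.31×10^3 nm

E_1 = h²/(8m_eL²) = 7.115×10^-21 J, so ΔE = (2² − 1²)E_1 = 2.134×10^-20 J.
λ = hc/ΔE = (6.626×10^-34·2.998×10^8)/2.134×10^-20 = 9.31×10^-6 m = 9.31×10^3 nm.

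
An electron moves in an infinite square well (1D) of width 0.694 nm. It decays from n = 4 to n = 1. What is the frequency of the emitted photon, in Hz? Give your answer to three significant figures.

f = 2.83×10^15 Hz

E_1 = h²/(8m_eL²) = 1.251×10^-19 J and ΔE = (4² − 1²)E_1 = 1.876×10^-18 J.
f = ΔE/h = 1.876×10^-18/6.626×10^-34 = 2.83×10^15 Hz.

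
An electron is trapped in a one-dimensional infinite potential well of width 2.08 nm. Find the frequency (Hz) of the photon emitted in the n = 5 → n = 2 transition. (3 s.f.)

E_1 = h²/(8m_eL²) = 1.393×10^-20 J and ΔE = (5² − 2²)E_1 = 2.925×10^-19 J.
f = ΔE/h = 2.925×10^-19/6.626×10^-34 = 4.41×10^14 Hz.

f = 4.41×10^14 Hz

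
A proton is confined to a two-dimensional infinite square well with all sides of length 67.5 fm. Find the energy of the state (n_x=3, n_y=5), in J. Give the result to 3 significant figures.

For a 2D rectangular well E = (h²/8m_p)·Σ n_i²/L_i² = (6.626×10^-34)²/(8·1.673×10^-27) · [3²/(67.5 fm)² + 5²/(67.5 fm)²].
Evaluating gives E = 2.45×10^-13 J.

E = 2.45×10^-13 J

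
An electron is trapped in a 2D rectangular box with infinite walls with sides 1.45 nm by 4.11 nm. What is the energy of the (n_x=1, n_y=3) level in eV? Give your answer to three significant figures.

E = 0.379 eV

For a 2D rectangular well E = (h²/8m_e)·Σ n_i²/L_i² = (6.626×10^-34)²/(8·9.109×10^-31) · [1²/(1.45 nm)² + 3²/(4.11 nm)²].
Evaluating gives E = 6.076×10^-20 J = 0.379 eV.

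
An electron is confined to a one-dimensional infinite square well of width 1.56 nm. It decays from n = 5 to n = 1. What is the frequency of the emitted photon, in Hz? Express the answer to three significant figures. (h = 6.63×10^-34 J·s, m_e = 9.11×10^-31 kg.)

E_1 = h²/(8m_eL²) = 2.478×10^-20 J and ΔE = (5² − 1²)E_1 = 5.947×10^-19 J.
f = ΔE/h = 5.947×10^-19/6.63×10^-34 = 8.97×10^14 Hz.

f = 8.97×10^14 Hz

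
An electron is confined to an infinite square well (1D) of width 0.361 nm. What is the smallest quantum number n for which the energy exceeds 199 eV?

E_1 = h²/(8m_eL²) = 4.623×10^-19 J = 2.886 eV.
Need n² > 199/2.886 = 68.95, i.e. n > 8.304.
The smallest integer satisfying this is n = 9.

n = 9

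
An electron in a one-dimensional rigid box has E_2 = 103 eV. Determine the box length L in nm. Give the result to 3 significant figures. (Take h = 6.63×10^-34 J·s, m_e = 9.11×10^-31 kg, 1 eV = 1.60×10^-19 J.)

From E_n = n²h²/(8m_eL²), L = n·h/√(8m_eE_n).
E_2 = 103 eV = 1.648×10^-17 J, so L = 2·6.63×10^-34/√(8·9.11×10^-31·1.648×10^-17) = 1.21×10^-10 m = 0.121 nm.

L = 0.121 nm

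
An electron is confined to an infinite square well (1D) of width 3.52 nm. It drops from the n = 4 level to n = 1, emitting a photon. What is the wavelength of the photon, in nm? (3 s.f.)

E_1 = h²/(8m_eL²) = 4.862×10^-21 J, so ΔE = (4² − 1²)E_1 = 7.293×10^-20 J.
λ = hc/ΔE = (6.626×10^-34·2.998×10^8)/7.293×10^-20 = 2.72×10^-6 m = 2.72×10^3 nm.

λ = 2.72×10^3 nm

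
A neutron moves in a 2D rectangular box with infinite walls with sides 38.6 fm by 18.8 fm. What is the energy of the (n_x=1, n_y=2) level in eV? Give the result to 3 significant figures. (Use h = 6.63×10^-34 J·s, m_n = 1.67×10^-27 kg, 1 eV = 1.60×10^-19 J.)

For a 2D rectangular well E = (h²/8m_n)·Σ n_i²/L_i² = (6.63×10^-34)²/(8·1.67×10^-27) · [1²/(38.6 fm)² + 2²/(18.8 fm)²].
Evaluating gives E = 3.944×10^-13 J = 2.47×10^6 eV.

E = 2.47×10^6 eV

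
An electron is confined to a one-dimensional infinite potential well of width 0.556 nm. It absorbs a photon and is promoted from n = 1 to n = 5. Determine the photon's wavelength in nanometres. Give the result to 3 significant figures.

λ = 42.5 nm

E_1 = h²/(8m_eL²) = 1.949×10^-19 J, so ΔE = (5² − 1²)E_1 = 4.678×10^-18 J.
λ = hc/ΔE = (6.626×10^-34·2.998×10^8)/4.678×10^-18 = 4.25×10^-8 m = 42.5 nm.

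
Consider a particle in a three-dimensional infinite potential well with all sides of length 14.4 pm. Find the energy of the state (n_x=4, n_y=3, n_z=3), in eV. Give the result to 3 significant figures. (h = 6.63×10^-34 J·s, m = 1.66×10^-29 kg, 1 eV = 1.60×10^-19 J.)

E = 3.39×10^3 eV

For a 3D rectangular well E = (h²/8m)·Σ n_i²/L_i² = (6.63×10^-34)²/(8·1.66×10^-29) · [4²/(14.4 pm)² + 3²/(14.4 pm)² + 3²/(14.4 pm)²].
Evaluating gives E = 5.427×10^-16 J = 3.39×10^3 eV.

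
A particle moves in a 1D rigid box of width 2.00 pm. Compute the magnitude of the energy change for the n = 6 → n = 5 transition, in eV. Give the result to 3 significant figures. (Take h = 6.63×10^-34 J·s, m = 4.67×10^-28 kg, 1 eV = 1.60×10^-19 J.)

E_1 = h²/(8mL²) = 2.941×10^-17 J.
|ΔE| = |6² − 5²|·E_1 = 11·2.941×10^-17 J = 3.235×10^-16 J = 2.02×10^3 eV.

|ΔE| = 2.02×10^3 eV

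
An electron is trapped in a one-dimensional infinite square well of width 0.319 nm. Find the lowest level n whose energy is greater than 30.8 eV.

E_1 = h²/(8m_eL²) = 5.921×10^-19 J = 3.696 eV.
Need n² > 30.8/3.696 = 8.333, i.e. n > 2.887.
The smallest integer satisfying this is n = 3.

n = 3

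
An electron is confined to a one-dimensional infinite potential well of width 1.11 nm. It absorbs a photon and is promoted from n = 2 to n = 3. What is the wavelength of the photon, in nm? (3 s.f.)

λ = 812 nm

E_1 = h²/(8m_eL²) = 4.890×10^-20 J, so ΔE = (3² − 2²)E_1 = 2.445×10^-19 J.
λ = hc/ΔE = (6.626×10^-34·2.998×10^8)/2.445×10^-19 = 8.12×10^-7 m = 812 nm.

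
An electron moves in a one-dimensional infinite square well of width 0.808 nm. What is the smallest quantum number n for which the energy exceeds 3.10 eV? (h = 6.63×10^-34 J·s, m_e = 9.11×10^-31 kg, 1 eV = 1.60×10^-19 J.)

E_1 = h²/(8m_eL²) = 9.238×10^-20 J = 0.5774 eV.
Need n² > 3.10/0.5774 = 5.369, i.e. n > 2.317.
The smallest integer satisfying this is n = 3.

n = 3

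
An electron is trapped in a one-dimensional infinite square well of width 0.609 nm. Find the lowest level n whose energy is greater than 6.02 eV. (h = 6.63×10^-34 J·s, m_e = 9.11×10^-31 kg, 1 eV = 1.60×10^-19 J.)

n = 3

E_1 = h²/(8m_eL²) = 1.626×10^-19 J = 1.016 eV.
Need n² > 6.02/1.016 = 5.925, i.e. n > 2.434.
The smallest integer satisfying this is n = 3.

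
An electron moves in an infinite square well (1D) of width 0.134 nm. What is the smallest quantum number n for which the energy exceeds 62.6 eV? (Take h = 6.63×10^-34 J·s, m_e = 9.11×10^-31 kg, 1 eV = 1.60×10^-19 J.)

n = 2

E_1 = h²/(8m_eL²) = 3.359×10^-18 J = 20.99 eV.
Need n² > 62.6/20.99 = 2.982, i.e. n > 1.727.
The smallest integer satisfying this is n = 2.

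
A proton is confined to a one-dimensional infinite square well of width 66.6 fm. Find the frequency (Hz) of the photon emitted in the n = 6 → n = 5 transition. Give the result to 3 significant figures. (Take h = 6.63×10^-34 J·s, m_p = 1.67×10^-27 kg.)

E_1 = h²/(8m_pL²) = 7.418×10^-15 J and ΔE = (6² − 5²)E_1 = 8.160×10^-14 J.
f = ΔE/h = 8.160×10^-14/6.63×10^-34 = 1.23×10^20 Hz.

f = 1.23×10^20 Hz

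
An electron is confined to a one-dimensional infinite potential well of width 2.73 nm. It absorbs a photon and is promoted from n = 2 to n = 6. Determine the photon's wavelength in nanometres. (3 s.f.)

λ = 768 nm

E_1 = h²/(8m_eL²) = 8.084×10^-21 J, so ΔE = (6² − 2²)E_1 = 2.587×10^-19 J.
λ = hc/ΔE = (6.626×10^-34·2.998×10^8)/2.587×10^-19 = 7.68×10^-7 m = 768 nm.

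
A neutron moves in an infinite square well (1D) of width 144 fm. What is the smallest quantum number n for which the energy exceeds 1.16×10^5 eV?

E_1 = h²/(8m_nL²) = 1.580×10^-15 J = 9863 eV.
Need n² > 1.16×10^5/9863 = 11.76, i.e. n > 3.429.
The smallest integer satisfying this is n = 4.

n = 4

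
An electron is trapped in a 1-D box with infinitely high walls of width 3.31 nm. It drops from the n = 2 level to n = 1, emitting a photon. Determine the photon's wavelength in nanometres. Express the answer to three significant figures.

E_1 = h²/(8m_eL²) = 5.499×10^-21 J, so ΔE = (2² − 1²)E_1 = 1.650×10^-20 J.
λ = hc/ΔE = (6.626×10^-34·2.998×10^8)/1.650×10^-20 = 1.20×10^-5 m = 1.20×10^4 nm.

λ = 1.20×10^4 nm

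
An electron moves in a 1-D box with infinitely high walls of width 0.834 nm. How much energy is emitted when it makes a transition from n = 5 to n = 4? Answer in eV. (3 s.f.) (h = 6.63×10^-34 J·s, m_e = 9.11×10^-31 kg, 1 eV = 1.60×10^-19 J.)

|ΔE| = 4.88 eV

E_1 = h²/(8m_eL²) = 8.671×10^-20 J.
|ΔE| = |5² − 4²|·E_1 = 9·8.671×10^-20 J = 7.804×10^-19 J = 4.88 eV.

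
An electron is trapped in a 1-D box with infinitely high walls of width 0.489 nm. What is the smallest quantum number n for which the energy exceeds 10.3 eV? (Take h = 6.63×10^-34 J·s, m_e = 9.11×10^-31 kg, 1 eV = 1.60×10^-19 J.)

n = 3

E_1 = h²/(8m_eL²) = 2.522×10^-19 J = 1.576 eV.
Need n² > 10.3/1.576 = 6.536, i.e. n > 2.557.
The smallest integer satisfying this is n = 3.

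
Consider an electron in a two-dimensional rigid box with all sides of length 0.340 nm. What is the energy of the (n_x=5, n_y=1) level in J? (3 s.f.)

E = 1.36×10^-17 J

For a 2D rectangular well E = (h²/8m_e)·Σ n_i²/L_i² = (6.626×10^-34)²/(8·9.109×10^-31) · [5²/(0.340 nm)² + 1²/(0.340 nm)²].
Evaluating gives E = 1.36×10^-17 J.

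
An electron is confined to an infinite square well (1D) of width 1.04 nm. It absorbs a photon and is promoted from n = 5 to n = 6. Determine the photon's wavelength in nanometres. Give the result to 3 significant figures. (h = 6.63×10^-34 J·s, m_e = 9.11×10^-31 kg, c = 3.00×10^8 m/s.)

λ = 324 nm

E_1 = h²/(8m_eL²) = 5.576×10^-20 J, so ΔE = (6² − 5²)E_1 = 6.134×10^-19 J.
λ = hc/ΔE = (6.63×10^-34·3.00×10^8)/6.134×10^-19 = 3.24×10^-7 m = 324 nm.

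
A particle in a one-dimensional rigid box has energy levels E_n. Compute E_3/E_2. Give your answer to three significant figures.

E_n ∝ n², so E_3/E_2 = 3²/2² = 9/4 = 2.25.

2.25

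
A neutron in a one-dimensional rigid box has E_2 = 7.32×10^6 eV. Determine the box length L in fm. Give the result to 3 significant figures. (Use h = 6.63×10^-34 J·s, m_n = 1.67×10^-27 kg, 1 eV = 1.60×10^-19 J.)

From E_n = n²h²/(8m_nL²), L = n·h/√(8m_nE_n).
E_2 = 7.32×10^6 eV = 1.171×10^-12 J, so L = 2·6.63×10^-34/√(8·1.67×10^-27·1.171×10^-12) = 1.06×10^-14 m = 10.6 fm.

L = 10.6 fm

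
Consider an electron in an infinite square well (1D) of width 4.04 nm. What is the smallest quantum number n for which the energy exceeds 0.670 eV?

n = 6

E_1 = h²/(8m_eL²) = 3.691×10^-21 J = 0.02304 eV.
Need n² > 0.670/0.02304 = 29.08, i.e. n > 5.393.
The smallest integer satisfying this is n = 6.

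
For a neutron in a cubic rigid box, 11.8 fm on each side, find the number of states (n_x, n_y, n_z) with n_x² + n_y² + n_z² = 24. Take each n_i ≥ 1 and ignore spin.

The level has n_x² + n_y² + n_z² = 24. The ordered positive-integer solutions are (2, 2, 4), (2, 4, 2), (4, 2, 2).
That gives 3 states.

degeneracy = 3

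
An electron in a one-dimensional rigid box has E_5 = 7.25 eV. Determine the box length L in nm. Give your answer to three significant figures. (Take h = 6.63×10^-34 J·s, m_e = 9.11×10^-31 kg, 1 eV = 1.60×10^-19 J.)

L = 1.14 nm

From E_n = n²h²/(8m_eL²), L = n·h/√(8m_eE_n).
E_5 = 7.25 eV = 1.160×10^-18 J, so L = 5·6.63×10^-34/√(8·9.11×10^-31·1.160×10^-18) = 1.14×10^-9 m = 1.14 nm.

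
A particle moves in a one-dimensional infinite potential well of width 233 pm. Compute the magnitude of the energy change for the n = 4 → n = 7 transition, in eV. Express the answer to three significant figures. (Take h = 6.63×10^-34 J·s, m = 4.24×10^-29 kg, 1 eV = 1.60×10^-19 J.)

E_1 = h²/(8mL²) = 2.387×10^-20 J.
|ΔE| = |4² − 7²|·E_1 = 33·2.387×10^-20 J = 7.877×10^-19 J = 4.92 eV.

|ΔE| = 4.92 eV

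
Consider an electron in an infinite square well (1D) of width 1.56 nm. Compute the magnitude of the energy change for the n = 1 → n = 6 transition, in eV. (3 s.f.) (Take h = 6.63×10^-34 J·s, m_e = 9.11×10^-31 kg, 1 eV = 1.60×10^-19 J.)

|ΔE| = 5.42 eV

E_1 = h²/(8m_eL²) = 2.478×10^-20 J.
|ΔE| = |1² − 6²|·E_1 = 35·2.478×10^-20 J = 8.673×10^-19 J = 5.42 eV.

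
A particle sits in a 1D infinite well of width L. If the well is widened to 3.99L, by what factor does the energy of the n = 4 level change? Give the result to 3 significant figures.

E_n ∝ 1/L², so the energy scales by 1/3.99² = 0.0628.

0.0628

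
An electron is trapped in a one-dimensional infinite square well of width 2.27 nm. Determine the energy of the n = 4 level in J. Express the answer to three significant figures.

E_4 = 1.87×10^-19 J

For an infinite well E_n = n²h²/(8m_eL²), so E_1 = h²/(8m_eL²) = (6.626×10^-34)²/(8·9.109×10^-31·(2.27×10^-9 m)²) = 1.169×10^-20 J.
Then E_4 = 4²·E_1 = 16·1.169×10^-20 J = 1.87×10^-19 J.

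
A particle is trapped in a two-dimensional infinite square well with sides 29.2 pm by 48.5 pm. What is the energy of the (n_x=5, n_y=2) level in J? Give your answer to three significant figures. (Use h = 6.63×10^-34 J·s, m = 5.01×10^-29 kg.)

For a 2D rectangular well E = (h²/8m)·Σ n_i²/L_i² = (6.63×10^-34)²/(8·5.01×10^-29) · [5²/(29.2 pm)² + 2²/(48.5 pm)²].
Evaluating gives E = 3.40×10^-17 J.

E = 3.40×10^-17 J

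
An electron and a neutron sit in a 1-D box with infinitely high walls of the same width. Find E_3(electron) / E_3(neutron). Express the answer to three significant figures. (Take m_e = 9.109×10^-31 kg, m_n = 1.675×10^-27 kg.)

E_n ∝ 1/m at fixed n and L, so the ratio is m_n/m_e = 1.675×10^-27/9.109×10^-31 = 1.84×10^3.

1.84×10^3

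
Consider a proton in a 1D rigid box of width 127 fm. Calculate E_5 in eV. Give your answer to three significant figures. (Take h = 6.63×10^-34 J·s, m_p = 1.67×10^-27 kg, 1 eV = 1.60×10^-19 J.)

E_5 = 3.19×10^5 eV

For an infinite well E_n = n²h²/(8m_pL²), so E_1 = h²/(8m_pL²) = (6.63×10^-34)²/(8·1.67×10^-27·(1.27×10^-13 m)²) = 2.040×10^-15 J.
Then E_5 = 5²·E_1 = 25·2.040×10^-15 J = 5.100×10^-14 J.
Converting, E_5 = 5.100×10^-14 J / (1.60×10^-19 J/eV) = 3.19×10^5 eV.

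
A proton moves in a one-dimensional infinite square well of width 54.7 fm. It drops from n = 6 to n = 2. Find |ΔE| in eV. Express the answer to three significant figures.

E_1 = h²/(8m_pL²) = 1.096×10^-14 J.
|ΔE| = |6² − 2²|·E_1 = 32·1.096×10^-14 J = 3.507×10^-13 J = 2.19×10^6 eV.

|ΔE| = 2.19×10^6 eV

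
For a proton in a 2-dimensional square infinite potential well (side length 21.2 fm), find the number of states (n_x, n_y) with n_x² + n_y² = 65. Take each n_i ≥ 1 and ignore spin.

degeneracy = 4

The level has n_x² + n_y² = 65. The ordered positive-integer solutions are (1, 8), (4, 7), (7, 4), (8, 1).
That gives 4 states.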